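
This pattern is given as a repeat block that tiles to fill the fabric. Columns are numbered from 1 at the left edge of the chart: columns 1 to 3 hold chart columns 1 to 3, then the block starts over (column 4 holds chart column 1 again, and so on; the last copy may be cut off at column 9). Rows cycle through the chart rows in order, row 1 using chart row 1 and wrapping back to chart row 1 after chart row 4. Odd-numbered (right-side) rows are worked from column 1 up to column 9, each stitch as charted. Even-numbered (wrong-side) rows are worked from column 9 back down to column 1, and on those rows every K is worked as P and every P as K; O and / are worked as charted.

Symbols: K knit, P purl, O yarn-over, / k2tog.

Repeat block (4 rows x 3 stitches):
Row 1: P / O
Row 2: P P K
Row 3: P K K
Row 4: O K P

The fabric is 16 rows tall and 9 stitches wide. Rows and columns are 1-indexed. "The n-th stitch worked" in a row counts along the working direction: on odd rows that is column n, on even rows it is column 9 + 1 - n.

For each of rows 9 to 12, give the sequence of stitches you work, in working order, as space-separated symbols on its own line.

== ROWS AS WORKED ==
P / O P / O P / O
P K K P K K P K K
P K K P K K P K K
K P O K P O K P O

Derivation:
Row 9: chart row 1, RS - tile across columns 1-9 and work as-is.
Row 10: chart row 2, WS - tiled (columns 1-9): P P K P P K P P K; work from column 9 back to 1 with K<->P swapped.
Row 11: chart row 3, RS - tile across columns 1-9 and work as-is.
Row 12: chart row 4, WS - tiled (columns 1-9): O K P O K P O K P; work from column 9 back to 1 with K<->P swapped.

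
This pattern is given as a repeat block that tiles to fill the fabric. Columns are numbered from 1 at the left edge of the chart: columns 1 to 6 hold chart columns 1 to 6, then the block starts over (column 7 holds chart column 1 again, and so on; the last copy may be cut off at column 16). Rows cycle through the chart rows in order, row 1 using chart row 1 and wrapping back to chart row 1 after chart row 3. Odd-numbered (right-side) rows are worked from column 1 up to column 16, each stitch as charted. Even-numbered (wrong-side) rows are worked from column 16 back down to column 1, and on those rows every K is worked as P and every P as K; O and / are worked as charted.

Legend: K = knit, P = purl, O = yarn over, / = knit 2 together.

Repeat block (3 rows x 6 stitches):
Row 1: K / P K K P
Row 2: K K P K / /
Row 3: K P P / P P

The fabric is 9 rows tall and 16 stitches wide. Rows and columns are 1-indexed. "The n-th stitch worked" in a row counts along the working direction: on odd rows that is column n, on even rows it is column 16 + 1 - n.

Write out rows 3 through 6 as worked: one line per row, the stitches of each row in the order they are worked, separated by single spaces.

== ROWS AS WORKED ==
K P P / P P K P P / P P K P P /
P K / P K P P K / P K P P K / P
K K P K / / K K P K / / K K P K
/ K K P K K / K K P K K / K K P

Derivation:
Row 3: chart row 3, RS - tile across columns 1-16 and work as-is.
Row 4: chart row 1, WS - tiled (columns 1-16): K / P K K P K / P K K P K / P K; work from column 16 back to 1 with K<->P swapped.
Row 5: chart row 2, RS - tile across columns 1-16 and work as-is.
Row 6: chart row 3, WS - tiled (columns 1-16): K P P / P P K P P / P P K P P /; work from column 16 back to 1 with K<->P swapped.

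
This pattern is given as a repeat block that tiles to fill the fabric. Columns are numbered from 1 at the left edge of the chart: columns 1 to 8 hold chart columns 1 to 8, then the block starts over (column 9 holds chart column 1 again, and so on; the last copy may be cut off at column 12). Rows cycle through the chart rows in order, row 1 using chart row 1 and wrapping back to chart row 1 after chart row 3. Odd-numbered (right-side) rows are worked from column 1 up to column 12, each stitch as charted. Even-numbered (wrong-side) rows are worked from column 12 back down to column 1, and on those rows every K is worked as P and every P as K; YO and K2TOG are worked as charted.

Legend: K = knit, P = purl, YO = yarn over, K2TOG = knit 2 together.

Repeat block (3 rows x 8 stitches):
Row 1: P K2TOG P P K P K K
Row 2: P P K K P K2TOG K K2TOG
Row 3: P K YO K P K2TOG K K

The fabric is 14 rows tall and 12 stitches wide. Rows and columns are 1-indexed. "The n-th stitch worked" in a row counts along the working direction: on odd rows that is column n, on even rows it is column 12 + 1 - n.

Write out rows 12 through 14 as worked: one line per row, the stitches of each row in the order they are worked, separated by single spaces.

Row 12: chart row 3, WS - tiled (columns 1-12): P K YO K P K2TOG K K P K YO K; work from column 12 back to 1 with K<->P swapped.
Row 13: chart row 1, RS - tile across columns 1-12 and work as-is.
Row 14: chart row 2, WS - tiled (columns 1-12): P P K K P K2TOG K K2TOG P P K K; work from column 12 back to 1 with K<->P swapped.

Rows as worked:
P YO P K P P K2TOG K P YO P K
P K2TOG P P K P K K P K2TOG P P
P P K K K2TOG P K2TOG K P P K K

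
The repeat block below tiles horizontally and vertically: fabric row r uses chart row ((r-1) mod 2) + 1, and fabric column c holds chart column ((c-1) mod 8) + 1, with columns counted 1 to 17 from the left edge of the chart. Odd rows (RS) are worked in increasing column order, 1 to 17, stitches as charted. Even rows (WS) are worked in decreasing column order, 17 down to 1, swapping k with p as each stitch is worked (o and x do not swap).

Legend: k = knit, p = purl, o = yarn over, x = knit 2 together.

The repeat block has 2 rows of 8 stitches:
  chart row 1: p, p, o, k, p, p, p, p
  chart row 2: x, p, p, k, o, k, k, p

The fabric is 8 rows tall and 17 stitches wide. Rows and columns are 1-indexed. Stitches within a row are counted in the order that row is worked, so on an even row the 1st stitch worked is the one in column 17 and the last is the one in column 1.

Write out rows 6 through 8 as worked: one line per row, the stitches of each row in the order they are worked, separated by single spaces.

Row 6: chart row 2, WS - tiled (columns 1-17): x p p k o k k p x p p k o k k p x; work from column 17 back to 1 with k<->p swapped.
Row 7: chart row 1, RS - tile across columns 1-17 and work as-is.
Row 8: chart row 2, WS - tiled (columns 1-17): x p p k o k k p x p p k o k k p x; work from column 17 back to 1 with k<->p swapped.

Result:
x k p p o p k k x k p p o p k k x
p p o k p p p p p p o k p p p p p
x k p p o p k k x k p p o p k k x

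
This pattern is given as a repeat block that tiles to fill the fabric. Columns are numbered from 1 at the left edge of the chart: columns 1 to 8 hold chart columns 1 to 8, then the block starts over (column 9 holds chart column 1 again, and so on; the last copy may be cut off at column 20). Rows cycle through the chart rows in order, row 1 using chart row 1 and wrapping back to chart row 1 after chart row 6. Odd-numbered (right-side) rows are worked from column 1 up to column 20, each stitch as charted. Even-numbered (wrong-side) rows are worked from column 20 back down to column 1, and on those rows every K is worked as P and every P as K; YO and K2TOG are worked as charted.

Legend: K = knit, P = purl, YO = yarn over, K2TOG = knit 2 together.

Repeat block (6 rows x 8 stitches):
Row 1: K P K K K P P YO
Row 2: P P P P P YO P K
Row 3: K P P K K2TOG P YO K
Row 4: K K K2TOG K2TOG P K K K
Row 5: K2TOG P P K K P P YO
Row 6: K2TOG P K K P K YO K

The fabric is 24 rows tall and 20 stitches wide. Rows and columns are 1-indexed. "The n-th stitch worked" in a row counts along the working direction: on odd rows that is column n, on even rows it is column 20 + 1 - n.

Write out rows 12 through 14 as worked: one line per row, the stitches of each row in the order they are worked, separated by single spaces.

Result:
P P K K2TOG P YO P K P P K K2TOG P YO P K P P K K2TOG
K P K K K P P YO K P K K K P P YO K P K K
K K K K P K YO K K K K K P K YO K K K K K

Derivation:
Row 12: chart row 6, WS - tiled (columns 1-20): K2TOG P K K P K YO K K2TOG P K K P K YO K K2TOG P K K; work from column 20 back to 1 with K<->P swapped.
Row 13: chart row 1, RS - tile across columns 1-20 and work as-is.
Row 14: chart row 2, WS - tiled (columns 1-20): P P P P P YO P K P P P P P YO P K P P P P; work from column 20 back to 1 with K<->P swapped.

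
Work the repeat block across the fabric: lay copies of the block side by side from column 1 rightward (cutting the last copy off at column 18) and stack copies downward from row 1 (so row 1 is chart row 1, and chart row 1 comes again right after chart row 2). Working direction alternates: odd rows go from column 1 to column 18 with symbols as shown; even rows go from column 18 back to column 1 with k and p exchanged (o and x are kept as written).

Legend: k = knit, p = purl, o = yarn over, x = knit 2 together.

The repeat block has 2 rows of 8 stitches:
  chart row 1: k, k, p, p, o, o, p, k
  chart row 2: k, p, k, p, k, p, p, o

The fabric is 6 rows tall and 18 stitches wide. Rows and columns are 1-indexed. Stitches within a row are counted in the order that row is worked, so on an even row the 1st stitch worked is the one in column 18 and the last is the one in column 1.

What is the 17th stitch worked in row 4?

== STITCH ==
k

Derivation:
Row 4: (4-1) mod 2 = 1, so use chart row 2. Even row -> WS.
Chart row 2 tiled across columns 1-18: k p k p k p p o k p k p k p p o k p
WS: work from column 18 back to column 1 (reverse the tiled row), swapping k<->p (o and x unchanged).
Row 4 as worked: k p o k k p k p k p o k k p k p k p
Stitch 17 in working order -> k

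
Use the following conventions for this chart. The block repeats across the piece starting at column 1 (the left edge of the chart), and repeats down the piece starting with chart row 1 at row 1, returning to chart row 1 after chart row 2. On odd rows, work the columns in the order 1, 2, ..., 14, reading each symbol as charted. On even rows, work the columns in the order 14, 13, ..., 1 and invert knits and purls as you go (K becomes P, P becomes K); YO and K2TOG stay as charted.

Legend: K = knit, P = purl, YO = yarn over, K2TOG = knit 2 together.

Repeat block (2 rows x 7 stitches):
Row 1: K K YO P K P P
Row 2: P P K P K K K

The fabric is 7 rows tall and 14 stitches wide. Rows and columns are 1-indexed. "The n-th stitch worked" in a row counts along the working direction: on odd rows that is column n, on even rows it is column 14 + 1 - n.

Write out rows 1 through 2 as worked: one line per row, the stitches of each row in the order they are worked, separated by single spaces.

Row 1: chart row 1, RS - tile across columns 1-14 and work as-is.
Row 2: chart row 2, WS - tiled (columns 1-14): P P K P K K K P P K P K K K; work from column 14 back to 1 with K<->P swapped.

Result:
K K YO P K P P K K YO P K P P
P P P K P K K P P P K P K K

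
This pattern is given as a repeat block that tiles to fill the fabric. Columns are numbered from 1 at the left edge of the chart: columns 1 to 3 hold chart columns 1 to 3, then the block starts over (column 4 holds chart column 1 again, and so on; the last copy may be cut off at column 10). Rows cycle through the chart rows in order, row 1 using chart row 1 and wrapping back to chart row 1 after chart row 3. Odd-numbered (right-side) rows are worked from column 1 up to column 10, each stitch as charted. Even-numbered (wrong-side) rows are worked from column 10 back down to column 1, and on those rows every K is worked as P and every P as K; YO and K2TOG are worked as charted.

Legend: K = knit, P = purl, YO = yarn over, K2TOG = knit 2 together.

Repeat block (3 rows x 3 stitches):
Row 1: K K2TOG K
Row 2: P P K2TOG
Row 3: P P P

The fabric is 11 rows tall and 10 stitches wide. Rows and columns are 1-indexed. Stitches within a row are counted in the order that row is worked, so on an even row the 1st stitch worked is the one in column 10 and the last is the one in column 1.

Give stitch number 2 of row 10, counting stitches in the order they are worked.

Stitch:
P

Derivation:
Row 10 uses chart row ((10-1) mod 3)+1 = 1. Row 10 is even, so WS.
Chart row 1 tiled across columns 1-10: K K2TOG K K K2TOG K K K2TOG K K
WS row: flip the tiled sequence (start at column 10) and apply K<->P; YO and K2TOG stay.
Row 10 as worked: P P K2TOG P P K2TOG P P K2TOG P
Counting 2 along the worked row gives P.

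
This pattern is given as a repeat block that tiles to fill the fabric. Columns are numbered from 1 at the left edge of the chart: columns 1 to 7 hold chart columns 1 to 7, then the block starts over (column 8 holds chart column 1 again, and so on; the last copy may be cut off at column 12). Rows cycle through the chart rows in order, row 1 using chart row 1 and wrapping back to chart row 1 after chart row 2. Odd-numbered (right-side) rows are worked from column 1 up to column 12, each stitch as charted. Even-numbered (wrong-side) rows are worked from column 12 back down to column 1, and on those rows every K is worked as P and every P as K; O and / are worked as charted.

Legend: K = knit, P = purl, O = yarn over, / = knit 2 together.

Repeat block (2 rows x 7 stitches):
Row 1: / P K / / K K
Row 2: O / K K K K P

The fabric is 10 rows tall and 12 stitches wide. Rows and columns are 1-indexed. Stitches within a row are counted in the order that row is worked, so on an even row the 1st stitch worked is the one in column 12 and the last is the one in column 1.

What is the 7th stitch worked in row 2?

Row 2: (2-1) mod 2 = 1, so use chart row 2. Even row -> WS.
Chart row 2 tiled across columns 1-12: O / K K K K P O / K K K
WS row: flip the tiled sequence (start at column 12) and apply K<->P; O and / stay.
Row 2 as worked: P P P / O K P P P P / O
The 7th stitch worked is P.

Stitch:
P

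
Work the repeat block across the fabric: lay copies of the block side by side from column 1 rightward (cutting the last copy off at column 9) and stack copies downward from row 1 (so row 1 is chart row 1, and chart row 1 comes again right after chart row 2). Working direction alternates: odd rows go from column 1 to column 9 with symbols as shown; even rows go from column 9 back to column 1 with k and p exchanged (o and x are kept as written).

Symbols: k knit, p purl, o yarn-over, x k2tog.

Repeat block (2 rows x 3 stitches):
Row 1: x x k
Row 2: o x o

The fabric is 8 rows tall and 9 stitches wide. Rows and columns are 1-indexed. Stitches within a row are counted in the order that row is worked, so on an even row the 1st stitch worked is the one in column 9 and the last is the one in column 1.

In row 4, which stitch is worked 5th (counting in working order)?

== STITCH ==
x

Derivation:
Row 4 uses chart row ((4-1) mod 2)+1 = 2. Row 4 is even, so WS.
Chart row 2 tiled across columns 1-9: o x o o x o o x o
Wrong side: read the tiled row from column 9 down to 1 and exchange k with p (leave o, x).
Row 4 as worked: o x o o x o o x o
Stitch 5 in working order -> x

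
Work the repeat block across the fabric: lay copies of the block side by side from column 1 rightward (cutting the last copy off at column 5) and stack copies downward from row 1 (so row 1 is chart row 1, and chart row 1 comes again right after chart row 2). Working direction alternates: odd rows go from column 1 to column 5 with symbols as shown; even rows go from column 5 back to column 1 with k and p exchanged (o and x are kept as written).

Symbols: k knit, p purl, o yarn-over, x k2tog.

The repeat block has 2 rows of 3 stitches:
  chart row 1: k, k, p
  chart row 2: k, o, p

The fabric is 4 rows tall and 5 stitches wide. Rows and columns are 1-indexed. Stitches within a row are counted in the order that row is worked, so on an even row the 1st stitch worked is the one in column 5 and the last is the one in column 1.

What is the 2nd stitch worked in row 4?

For row 4: chart row = ((4-1) mod 2) + 1 = 2; this is a WS (even) row.
Chart row 2 tiled across columns 1-5: k o p k o
WS: work from column 5 back to column 1 (reverse the tiled row), swapping k<->p (o and x unchanged).
Row 4 as worked: o p k o p
Stitch 2 in working order -> p

Stitch:
p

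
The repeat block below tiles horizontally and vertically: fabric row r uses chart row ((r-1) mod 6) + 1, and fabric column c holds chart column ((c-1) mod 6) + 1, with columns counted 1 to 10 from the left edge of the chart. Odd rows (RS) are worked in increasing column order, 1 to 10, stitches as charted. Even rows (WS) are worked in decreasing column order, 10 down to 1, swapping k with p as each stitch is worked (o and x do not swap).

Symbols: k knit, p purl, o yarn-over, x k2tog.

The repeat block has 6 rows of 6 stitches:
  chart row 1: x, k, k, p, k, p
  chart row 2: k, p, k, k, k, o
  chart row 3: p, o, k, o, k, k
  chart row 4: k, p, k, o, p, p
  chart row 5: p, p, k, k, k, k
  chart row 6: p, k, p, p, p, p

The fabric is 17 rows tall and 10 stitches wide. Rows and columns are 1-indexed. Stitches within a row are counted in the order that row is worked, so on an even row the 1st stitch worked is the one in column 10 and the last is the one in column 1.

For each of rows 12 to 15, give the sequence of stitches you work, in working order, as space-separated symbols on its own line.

Row 12: chart row 6, WS - tiled (columns 1-10): p k p p p p p k p p; work from column 10 back to 1 with k<->p swapped.
Row 13: chart row 1, RS - tile across columns 1-10 and work as-is.
Row 14: chart row 2, WS - tiled (columns 1-10): k p k k k o k p k k; work from column 10 back to 1 with k<->p swapped.
Row 15: chart row 3, RS - tile across columns 1-10 and work as-is.

Result:
k k p k k k k k p k
x k k p k p x k k p
p p k p o p p p k p
p o k o k k p o k o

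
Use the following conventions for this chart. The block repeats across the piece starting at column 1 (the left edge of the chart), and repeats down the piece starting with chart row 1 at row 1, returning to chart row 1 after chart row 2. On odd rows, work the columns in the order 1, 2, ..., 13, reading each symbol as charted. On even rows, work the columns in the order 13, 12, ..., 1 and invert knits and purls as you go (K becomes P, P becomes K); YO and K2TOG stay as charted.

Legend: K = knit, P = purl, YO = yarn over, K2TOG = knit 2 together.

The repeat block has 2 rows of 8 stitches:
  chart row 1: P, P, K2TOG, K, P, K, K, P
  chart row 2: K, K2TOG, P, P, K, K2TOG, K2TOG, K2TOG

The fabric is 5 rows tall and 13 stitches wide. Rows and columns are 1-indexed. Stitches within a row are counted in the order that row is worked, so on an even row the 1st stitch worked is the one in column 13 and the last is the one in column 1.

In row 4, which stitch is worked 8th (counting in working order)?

Row 4: (4-1) mod 2 = 1, so use chart row 2. Even row -> WS.
Chart row 2 tiled across columns 1-13: K K2TOG P P K K2TOG K2TOG K2TOG K K2TOG P P K
Wrong side: read the tiled row from column 13 down to 1 and exchange K with P (leave YO, K2TOG).
Row 4 as worked: P K K K2TOG P K2TOG K2TOG K2TOG P K K K2TOG P
Counting 8 along the worked row gives K2TOG.

Stitch:
K2TOG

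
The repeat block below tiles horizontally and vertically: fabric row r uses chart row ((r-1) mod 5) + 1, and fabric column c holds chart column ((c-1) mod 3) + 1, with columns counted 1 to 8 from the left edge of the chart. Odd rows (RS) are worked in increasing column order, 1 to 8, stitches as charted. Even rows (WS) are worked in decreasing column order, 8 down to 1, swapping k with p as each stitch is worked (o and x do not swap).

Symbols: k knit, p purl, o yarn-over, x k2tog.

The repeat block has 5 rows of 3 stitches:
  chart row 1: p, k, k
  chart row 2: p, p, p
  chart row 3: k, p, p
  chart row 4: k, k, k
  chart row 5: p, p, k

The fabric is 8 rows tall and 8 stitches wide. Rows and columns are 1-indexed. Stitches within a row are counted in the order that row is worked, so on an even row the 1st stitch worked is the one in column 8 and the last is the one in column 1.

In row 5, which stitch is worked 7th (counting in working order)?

Stitch:
p

Derivation:
Row 5: (5-1) mod 5 = 4, so use chart row 5. Odd row -> RS.
Chart row 5 tiled across columns 1-8: p p k p p k p p
Right side: take the tiled row as-is (worked left to right from column 1).
Counting 7 along the worked row gives p.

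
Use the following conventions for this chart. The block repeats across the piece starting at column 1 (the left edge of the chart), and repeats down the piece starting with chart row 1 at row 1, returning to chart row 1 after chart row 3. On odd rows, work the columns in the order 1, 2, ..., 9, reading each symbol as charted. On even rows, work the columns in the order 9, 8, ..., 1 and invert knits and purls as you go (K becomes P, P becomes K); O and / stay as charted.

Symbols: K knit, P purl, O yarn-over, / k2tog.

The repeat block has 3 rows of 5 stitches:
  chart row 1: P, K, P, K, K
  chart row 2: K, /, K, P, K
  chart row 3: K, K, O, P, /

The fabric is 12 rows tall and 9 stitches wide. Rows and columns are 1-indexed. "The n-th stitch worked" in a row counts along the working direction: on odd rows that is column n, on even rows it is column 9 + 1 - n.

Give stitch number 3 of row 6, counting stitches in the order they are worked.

Stitch:
P

Derivation:
For row 6: chart row = ((6-1) mod 3) + 1 = 3; this is a WS (even) row.
Chart row 3 tiled across columns 1-9: K K O P / K K O P
WS: work from column 9 back to column 1 (reverse the tiled row), swapping K<->P (O and / unchanged).
Row 6 as worked: K O P P / K O P P
Stitch 3 in working order -> P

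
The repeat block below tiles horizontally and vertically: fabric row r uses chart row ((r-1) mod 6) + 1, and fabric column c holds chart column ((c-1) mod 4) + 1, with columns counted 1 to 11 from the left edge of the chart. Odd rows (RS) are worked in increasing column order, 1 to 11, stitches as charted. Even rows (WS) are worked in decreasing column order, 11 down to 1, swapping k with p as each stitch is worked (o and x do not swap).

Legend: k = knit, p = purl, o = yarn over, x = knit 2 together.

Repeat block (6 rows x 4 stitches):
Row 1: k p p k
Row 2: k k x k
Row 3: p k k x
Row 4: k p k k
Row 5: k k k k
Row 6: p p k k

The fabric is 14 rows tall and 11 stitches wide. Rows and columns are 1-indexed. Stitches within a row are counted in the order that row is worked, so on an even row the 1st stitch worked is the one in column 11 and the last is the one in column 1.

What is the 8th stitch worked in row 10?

Row 10: (10-1) mod 6 = 3, so use chart row 4. Even row -> WS.
Chart row 4 tiled across columns 1-11: k p k k k p k k k p k
WS row: flip the tiled sequence (start at column 11) and apply k<->p; o and x stay.
Row 10 as worked: p k p p p k p p p k p
Stitch 8 in working order -> p

== STITCH ==
p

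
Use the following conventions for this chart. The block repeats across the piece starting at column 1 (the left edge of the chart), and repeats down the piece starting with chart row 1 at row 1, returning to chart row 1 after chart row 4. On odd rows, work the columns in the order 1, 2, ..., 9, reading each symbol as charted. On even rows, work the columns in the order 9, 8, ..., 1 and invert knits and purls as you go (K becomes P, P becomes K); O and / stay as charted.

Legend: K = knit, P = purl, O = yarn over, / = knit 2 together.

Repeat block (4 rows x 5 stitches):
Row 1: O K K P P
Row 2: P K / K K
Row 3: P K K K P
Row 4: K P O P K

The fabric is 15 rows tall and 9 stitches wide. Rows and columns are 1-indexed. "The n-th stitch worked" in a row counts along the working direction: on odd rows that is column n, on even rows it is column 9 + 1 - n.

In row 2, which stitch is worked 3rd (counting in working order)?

Row 2: (2-1) mod 4 = 1, so use chart row 2. Even row -> WS.
Chart row 2 tiled across columns 1-9: P K / K K P K / K
WS: work from column 9 back to column 1 (reverse the tiled row), swapping K<->P (O and / unchanged).
Row 2 as worked: P / P K P P / P K
The 3rd stitch worked is P.

== STITCH ==
P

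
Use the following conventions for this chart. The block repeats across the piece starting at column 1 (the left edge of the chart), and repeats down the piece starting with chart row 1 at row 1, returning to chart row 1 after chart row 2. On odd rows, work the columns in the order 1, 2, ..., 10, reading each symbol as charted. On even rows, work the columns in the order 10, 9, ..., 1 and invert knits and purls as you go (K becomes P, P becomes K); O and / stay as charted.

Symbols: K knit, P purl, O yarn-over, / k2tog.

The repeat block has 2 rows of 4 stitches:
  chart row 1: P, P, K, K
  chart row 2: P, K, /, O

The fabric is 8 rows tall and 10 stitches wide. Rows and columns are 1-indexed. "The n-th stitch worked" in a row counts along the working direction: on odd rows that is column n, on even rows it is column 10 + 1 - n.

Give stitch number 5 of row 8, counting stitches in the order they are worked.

Stitch:
P

Derivation:
Row 8 uses chart row ((8-1) mod 2)+1 = 2. Row 8 is even, so WS.
Chart row 2 tiled across columns 1-10: P K / O P K / O P K
Wrong side: read the tiled row from column 10 down to 1 and exchange K with P (leave O, /).
Row 8 as worked: P K O / P K O / P K
Counting 5 along the worked row gives P.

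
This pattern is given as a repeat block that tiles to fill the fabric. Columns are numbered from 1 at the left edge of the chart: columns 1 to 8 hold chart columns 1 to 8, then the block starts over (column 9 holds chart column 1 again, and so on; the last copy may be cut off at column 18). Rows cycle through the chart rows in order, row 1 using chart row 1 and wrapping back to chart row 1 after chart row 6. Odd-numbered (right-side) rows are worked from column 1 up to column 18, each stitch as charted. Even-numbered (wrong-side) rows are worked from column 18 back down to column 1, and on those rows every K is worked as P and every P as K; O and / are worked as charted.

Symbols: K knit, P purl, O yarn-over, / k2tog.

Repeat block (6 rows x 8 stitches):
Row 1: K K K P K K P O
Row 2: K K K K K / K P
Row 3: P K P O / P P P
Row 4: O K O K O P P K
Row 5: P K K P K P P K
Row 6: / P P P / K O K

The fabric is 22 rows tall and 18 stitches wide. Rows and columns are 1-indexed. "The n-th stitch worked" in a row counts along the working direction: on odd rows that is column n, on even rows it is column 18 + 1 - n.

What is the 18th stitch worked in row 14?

Stitch:
P

Derivation:
Row 14: (14-1) mod 6 = 1, so use chart row 2. Even row -> WS.
Chart row 2 tiled across columns 1-18: K K K K K / K P K K K K K / K P K K
WS: work from column 18 back to column 1 (reverse the tiled row), swapping K<->P (O and / unchanged).
Row 14 as worked: P P K P / P P P P P K P / P P P P P
Stitch 18 in working order -> P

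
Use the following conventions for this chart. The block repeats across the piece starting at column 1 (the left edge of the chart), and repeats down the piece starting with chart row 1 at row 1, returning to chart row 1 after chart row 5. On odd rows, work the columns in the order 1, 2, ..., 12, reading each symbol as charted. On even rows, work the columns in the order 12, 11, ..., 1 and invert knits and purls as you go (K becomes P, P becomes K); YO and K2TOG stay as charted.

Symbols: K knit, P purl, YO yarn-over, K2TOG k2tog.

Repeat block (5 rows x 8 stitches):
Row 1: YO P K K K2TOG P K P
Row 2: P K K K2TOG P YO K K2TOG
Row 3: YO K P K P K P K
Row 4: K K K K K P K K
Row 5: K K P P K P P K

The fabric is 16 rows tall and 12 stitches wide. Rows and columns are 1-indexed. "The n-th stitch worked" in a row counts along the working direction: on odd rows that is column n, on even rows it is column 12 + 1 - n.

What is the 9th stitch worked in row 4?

For row 4: chart row = ((4-1) mod 5) + 1 = 4; this is a WS (even) row.
Chart row 4 tiled across columns 1-12: K K K K K P K K K K K K
Wrong side: read the tiled row from column 12 down to 1 and exchange K with P (leave YO, K2TOG).
Row 4 as worked: P P P P P P K P P P P P
Counting 9 along the worked row gives P.

Stitch:
P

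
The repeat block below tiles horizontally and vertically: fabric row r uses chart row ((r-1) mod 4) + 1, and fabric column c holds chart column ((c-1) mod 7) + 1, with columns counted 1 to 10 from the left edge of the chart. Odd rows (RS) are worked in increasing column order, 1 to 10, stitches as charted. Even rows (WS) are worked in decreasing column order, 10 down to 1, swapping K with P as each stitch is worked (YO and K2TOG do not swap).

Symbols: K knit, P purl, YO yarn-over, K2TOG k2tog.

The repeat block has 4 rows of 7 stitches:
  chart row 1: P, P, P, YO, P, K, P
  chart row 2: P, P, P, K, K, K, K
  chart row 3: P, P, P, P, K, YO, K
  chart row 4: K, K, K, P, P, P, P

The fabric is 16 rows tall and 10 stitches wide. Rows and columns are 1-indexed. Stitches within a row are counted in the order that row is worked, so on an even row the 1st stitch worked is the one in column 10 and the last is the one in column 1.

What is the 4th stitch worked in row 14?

Stitch:
P

Derivation:
Row 14: (14-1) mod 4 = 1, so use chart row 2. Even row -> WS.
Chart row 2 tiled across columns 1-10: P P P K K K K P P P
Wrong side: read the tiled row from column 10 down to 1 and exchange K with P (leave YO, K2TOG).
Row 14 as worked: K K K P P P P K K K
Counting 4 along the worked row gives P.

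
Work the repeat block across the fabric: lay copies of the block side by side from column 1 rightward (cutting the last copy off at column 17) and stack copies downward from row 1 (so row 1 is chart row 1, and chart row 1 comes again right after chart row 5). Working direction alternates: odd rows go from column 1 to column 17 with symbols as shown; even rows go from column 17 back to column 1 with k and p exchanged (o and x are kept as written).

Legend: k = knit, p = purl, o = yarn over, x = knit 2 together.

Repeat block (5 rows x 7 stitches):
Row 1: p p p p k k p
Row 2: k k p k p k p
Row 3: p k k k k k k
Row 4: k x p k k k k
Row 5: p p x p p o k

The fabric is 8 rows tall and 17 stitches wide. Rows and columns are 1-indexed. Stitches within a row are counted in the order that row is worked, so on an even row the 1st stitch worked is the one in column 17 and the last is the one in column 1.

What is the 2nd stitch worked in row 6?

== STITCH ==
k

Derivation:
For row 6: chart row = ((6-1) mod 5) + 1 = 1; this is a WS (even) row.
Chart row 1 tiled across columns 1-17: p p p p k k p p p p p k k p p p p
Wrong side: read the tiled row from column 17 down to 1 and exchange k with p (leave o, x).
Row 6 as worked: k k k k p p k k k k k p p k k k k
Stitch 2 in working order -> k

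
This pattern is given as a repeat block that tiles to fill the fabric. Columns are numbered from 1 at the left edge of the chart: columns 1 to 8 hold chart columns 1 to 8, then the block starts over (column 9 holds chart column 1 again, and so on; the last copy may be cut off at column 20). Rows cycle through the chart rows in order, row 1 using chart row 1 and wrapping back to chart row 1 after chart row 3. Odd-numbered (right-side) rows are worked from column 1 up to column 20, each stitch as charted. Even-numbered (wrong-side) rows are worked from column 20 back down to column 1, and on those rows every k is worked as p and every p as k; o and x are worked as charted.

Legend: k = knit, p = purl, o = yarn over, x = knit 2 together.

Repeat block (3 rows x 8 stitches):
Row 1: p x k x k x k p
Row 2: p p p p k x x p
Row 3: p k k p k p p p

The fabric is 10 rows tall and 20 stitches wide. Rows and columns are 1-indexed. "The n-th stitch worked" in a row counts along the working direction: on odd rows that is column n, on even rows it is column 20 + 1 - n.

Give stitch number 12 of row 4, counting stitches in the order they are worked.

Row 4 uses chart row ((4-1) mod 3)+1 = 1. Row 4 is even, so WS.
Chart row 1 tiled across columns 1-20: p x k x k x k p p x k x k x k p p x k x
WS: work from column 20 back to column 1 (reverse the tiled row), swapping k<->p (o and x unchanged).
Row 4 as worked: x p x k k p x p x p x k k p x p x p x k
Stitch 12 in working order -> k

== STITCH ==
k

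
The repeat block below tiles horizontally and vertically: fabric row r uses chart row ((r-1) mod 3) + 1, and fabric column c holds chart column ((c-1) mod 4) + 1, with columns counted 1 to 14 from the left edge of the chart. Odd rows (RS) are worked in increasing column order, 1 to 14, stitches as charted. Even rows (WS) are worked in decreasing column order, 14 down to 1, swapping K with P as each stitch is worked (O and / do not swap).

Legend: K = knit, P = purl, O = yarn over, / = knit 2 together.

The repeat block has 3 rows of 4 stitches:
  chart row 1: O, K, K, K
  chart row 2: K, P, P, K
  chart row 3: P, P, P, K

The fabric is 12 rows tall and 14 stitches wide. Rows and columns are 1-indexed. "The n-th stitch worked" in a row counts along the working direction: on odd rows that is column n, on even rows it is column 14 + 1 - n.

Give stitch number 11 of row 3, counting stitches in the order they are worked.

Result:
P

Derivation:
Row 3 uses chart row ((3-1) mod 3)+1 = 3. Row 3 is odd, so RS.
Chart row 3 tiled across columns 1-14: P P P K P P P K P P P K P P
Right side: take the tiled row as-is (worked left to right from column 1).
Stitch 11 in working order -> P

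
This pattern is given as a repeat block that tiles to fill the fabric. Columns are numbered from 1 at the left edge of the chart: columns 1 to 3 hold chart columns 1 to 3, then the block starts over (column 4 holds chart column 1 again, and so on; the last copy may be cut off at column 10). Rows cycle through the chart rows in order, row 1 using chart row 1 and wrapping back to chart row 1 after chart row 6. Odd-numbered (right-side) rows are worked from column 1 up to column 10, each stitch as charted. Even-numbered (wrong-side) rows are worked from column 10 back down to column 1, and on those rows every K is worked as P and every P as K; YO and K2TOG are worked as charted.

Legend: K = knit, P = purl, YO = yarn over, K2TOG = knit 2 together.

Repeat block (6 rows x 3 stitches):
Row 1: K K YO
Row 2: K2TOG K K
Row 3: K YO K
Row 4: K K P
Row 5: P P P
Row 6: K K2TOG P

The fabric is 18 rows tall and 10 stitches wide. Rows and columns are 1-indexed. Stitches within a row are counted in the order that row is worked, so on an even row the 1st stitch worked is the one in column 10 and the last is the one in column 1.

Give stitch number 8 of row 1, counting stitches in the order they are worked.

For row 1: chart row = ((1-1) mod 6) + 1 = 1; this is a RS (odd) row.
Chart row 1 tiled across columns 1-10: K K YO K K YO K K YO K
RS row: no reversal, no swap; stitch n worked = column n.
Counting 8 along the worked row gives K.

Stitch:
K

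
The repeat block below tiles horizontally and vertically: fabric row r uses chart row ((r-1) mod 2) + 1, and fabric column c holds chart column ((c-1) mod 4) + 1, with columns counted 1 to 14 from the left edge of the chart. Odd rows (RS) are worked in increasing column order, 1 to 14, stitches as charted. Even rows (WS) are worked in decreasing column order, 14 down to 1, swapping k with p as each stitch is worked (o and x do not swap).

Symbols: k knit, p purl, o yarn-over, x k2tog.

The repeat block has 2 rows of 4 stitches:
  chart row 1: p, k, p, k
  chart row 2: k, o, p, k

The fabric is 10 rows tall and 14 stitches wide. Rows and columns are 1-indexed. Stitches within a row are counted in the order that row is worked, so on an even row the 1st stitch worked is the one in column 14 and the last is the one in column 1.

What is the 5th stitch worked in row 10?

Result:
o

Derivation:
Row 10 uses chart row ((10-1) mod 2)+1 = 2. Row 10 is even, so WS.
Chart row 2 tiled across columns 1-14: k o p k k o p k k o p k k o
WS: work from column 14 back to column 1 (reverse the tiled row), swapping k<->p (o and x unchanged).
Row 10 as worked: o p p k o p p k o p p k o p
Counting 5 along the worked row gives o.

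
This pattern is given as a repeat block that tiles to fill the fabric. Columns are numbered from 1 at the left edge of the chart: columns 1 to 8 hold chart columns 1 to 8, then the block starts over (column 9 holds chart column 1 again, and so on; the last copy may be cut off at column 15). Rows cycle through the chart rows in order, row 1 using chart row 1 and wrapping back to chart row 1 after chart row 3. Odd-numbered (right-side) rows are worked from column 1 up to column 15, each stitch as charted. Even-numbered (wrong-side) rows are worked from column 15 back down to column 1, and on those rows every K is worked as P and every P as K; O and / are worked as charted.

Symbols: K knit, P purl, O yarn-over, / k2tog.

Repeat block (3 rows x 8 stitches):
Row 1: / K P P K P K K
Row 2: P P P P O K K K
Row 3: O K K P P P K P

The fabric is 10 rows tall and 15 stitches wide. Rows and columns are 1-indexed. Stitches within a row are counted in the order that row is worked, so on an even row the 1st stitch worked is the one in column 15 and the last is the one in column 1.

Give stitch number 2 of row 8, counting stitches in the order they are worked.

Result:
P

Derivation:
For row 8: chart row = ((8-1) mod 3) + 1 = 2; this is a WS (even) row.
Chart row 2 tiled across columns 1-15: P P P P O K K K P P P P O K K
Wrong side: read the tiled row from column 15 down to 1 and exchange K with P (leave O, /).
Row 8 as worked: P P O K K K K P P P O K K K K
Stitch 2 in working order -> P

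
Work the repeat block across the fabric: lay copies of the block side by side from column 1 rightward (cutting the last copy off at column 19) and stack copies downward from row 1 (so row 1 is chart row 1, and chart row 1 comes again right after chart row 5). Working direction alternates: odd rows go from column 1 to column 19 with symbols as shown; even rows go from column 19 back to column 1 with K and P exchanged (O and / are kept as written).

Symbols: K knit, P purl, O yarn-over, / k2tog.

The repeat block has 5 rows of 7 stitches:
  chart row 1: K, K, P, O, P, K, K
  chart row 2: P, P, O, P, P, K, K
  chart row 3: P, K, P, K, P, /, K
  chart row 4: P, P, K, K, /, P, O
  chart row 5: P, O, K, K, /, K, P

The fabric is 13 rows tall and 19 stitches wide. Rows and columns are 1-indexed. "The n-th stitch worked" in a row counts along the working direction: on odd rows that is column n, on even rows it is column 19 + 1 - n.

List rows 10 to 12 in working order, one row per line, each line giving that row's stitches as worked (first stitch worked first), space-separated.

Result:
/ P P O K K P / P P O K K P / P P O K
K K P O P K K K K P O P K K K K P O P
K K O K K P P K K O K K P P K K O K K

Derivation:
Row 10: chart row 5, WS - tiled (columns 1-19): P O K K / K P P O K K / K P P O K K /; work from column 19 back to 1 with K<->P swapped.
Row 11: chart row 1, RS - tile across columns 1-19 and work as-is.
Row 12: chart row 2, WS - tiled (columns 1-19): P P O P P K K P P O P P K K P P O P P; work from column 19 back to 1 with K<->P swapped.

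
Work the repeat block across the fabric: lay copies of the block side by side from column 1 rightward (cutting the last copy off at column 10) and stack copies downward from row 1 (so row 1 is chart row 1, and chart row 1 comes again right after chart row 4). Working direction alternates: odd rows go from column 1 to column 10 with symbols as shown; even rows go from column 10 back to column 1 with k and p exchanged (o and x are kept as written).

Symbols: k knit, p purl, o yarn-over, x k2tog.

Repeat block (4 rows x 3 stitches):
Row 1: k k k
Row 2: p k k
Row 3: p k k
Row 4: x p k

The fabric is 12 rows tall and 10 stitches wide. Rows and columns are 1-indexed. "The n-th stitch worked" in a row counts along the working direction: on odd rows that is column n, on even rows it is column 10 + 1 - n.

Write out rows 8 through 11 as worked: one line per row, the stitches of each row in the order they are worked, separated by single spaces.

Row 8: chart row 4, WS - tiled (columns 1-10): x p k x p k x p k x; work from column 10 back to 1 with k<->p swapped.
Row 9: chart row 1, RS - tile across columns 1-10 and work as-is.
Row 10: chart row 2, WS - tiled (columns 1-10): p k k p k k p k k p; work from column 10 back to 1 with k<->p swapped.
Row 11: chart row 3, RS - tile across columns 1-10 and work as-is.

Rows as worked:
x p k x p k x p k x
k k k k k k k k k k
k p p k p p k p p k
p k k p k k p k k p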